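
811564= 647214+164350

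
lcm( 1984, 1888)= 117056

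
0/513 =0=0.00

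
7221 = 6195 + 1026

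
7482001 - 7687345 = -205344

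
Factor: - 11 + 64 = 53 = 53^1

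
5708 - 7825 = -2117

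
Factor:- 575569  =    -  17^1 *33857^1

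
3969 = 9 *441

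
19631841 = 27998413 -8366572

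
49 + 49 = 98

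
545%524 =21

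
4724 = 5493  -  769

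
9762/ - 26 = -376 + 7/13 = - 375.46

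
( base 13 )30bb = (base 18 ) 12ED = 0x1A59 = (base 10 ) 6745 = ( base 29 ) 80h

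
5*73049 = 365245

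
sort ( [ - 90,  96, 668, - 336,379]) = [-336, - 90, 96,379,  668] 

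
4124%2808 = 1316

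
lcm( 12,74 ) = 444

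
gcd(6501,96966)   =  3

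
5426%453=443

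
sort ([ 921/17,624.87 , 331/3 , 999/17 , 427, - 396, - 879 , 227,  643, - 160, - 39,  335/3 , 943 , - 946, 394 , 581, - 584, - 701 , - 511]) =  [- 946, - 879, - 701, - 584, - 511, - 396 , - 160, - 39 , 921/17, 999/17,331/3,335/3,227, 394, 427, 581, 624.87,643,943]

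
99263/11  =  9023 + 10/11 = 9023.91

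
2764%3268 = 2764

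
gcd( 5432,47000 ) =8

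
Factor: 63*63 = 3^4*7^2  =  3969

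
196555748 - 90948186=105607562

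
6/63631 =6/63631 = 0.00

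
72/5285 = 72/5285 = 0.01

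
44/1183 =44/1183 = 0.04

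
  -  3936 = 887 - 4823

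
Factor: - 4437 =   -  3^2*17^1 *29^1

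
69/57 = 23/19= 1.21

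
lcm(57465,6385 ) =57465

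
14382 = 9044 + 5338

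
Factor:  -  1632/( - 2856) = 4/7 = 2^2*7^ ( - 1) 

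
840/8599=840/8599 = 0.10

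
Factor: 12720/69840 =53/291 = 3^(  -  1 ) *53^1*97^(-1)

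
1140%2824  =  1140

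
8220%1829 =904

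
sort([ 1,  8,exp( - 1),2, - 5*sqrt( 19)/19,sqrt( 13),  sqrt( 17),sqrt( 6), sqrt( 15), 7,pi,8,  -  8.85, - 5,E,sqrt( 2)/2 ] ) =[ - 8.85, - 5, - 5 * sqrt( 19) /19,  exp( - 1),sqrt( 2)/2,1, 2, sqrt ( 6),E , pi, sqrt( 13),sqrt( 15) , sqrt( 17),7,8, 8]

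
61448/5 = 12289 + 3/5 = 12289.60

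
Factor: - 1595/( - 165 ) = 29/3  =  3^(  -  1 )*29^1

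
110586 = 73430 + 37156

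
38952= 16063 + 22889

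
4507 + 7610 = 12117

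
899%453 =446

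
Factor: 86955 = 3^1*5^1*11^1*17^1*31^1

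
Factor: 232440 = 2^3*3^1*5^1*13^1*149^1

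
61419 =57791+3628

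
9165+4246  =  13411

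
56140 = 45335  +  10805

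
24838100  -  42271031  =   - 17432931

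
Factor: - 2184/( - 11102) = 2^2*3^1*61^ ( - 1) = 12/61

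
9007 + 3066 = 12073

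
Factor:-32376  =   -2^3*3^1*19^1*71^1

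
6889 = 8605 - 1716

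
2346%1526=820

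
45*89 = 4005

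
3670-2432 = 1238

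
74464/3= 24821 + 1/3 = 24821.33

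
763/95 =8+ 3/95= 8.03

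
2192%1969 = 223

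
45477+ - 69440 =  - 23963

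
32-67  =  - 35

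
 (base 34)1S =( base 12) 52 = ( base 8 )76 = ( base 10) 62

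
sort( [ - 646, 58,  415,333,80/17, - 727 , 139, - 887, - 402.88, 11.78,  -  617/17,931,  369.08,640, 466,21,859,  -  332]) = [ - 887,-727, - 646, - 402.88,- 332, - 617/17,80/17, 11.78 , 21, 58 , 139,333, 369.08,415 , 466,640,859, 931 ]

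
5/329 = 5/329 = 0.02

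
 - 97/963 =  - 97/963   =  - 0.10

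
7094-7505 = - 411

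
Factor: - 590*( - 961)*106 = 2^2*5^1*31^2*53^1*59^1 = 60100940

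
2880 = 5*576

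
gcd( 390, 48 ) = 6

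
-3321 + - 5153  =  -8474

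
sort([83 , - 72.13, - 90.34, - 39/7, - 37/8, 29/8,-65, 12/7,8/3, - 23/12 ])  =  [ - 90.34, - 72.13, - 65 , - 39/7,  -  37/8, - 23/12, 12/7 , 8/3,  29/8 , 83]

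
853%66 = 61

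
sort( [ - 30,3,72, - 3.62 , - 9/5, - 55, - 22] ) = [ - 55,-30, - 22, - 3.62 , - 9/5  ,  3,72]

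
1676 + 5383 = 7059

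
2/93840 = 1/46920=0.00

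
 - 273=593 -866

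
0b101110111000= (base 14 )1144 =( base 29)3gd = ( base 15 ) d50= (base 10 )3000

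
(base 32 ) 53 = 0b10100011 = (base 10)163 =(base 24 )6j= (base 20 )83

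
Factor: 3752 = 2^3*7^1*67^1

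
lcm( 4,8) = 8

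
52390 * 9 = 471510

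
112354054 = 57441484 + 54912570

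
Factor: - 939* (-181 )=169959  =  3^1*181^1*313^1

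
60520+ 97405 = 157925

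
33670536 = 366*91996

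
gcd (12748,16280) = 4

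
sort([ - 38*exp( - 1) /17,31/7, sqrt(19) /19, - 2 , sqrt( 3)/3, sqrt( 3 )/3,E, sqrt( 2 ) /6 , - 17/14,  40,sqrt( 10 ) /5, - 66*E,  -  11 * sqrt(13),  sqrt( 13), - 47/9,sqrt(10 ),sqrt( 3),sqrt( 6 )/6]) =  [ - 66 * E, - 11*sqrt( 13), -47/9, - 2, - 17/14, - 38*exp( - 1 ) /17,  sqrt ( 19)/19 , sqrt( 2)/6, sqrt(6)/6, sqrt( 3)/3,sqrt( 3 ) /3, sqrt( 10 ) /5,sqrt( 3 ), E,sqrt( 10 ),sqrt( 13 ),  31/7, 40]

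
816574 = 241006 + 575568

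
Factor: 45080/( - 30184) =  -115/77 = -5^1*7^( -1 )*11^(  -  1)*23^1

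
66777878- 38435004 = 28342874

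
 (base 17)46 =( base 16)4a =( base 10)74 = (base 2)1001010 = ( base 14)54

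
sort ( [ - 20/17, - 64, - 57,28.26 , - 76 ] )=[ - 76, - 64, - 57, - 20/17, 28.26 ] 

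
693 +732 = 1425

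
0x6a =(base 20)56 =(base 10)106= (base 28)3M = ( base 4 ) 1222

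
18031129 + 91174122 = 109205251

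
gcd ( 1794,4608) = 6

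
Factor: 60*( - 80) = - 2^6*3^1 * 5^2 = - 4800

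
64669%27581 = 9507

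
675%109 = 21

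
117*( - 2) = -234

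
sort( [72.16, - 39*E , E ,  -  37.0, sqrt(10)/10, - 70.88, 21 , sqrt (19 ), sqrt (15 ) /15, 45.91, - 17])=[ - 39*E,-70.88, - 37.0,-17, sqrt ( 15 )/15,sqrt(10 )/10, E,sqrt(19),21, 45.91,72.16 ] 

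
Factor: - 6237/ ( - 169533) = 11^1*13^(  -  1)*23^(- 1)=11/299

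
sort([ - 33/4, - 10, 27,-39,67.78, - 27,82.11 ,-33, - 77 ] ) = [ - 77,-39, - 33, - 27, - 10, - 33/4,27, 67.78,82.11 ]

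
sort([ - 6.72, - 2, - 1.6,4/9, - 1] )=[ - 6.72,-2, - 1.6, - 1,4/9]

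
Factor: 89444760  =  2^3*3^1*5^1*47^1*15859^1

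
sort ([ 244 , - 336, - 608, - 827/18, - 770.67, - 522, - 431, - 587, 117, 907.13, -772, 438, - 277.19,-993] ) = [  -  993,-772, - 770.67, - 608, - 587, - 522, - 431, - 336, - 277.19, - 827/18,117, 244 , 438, 907.13]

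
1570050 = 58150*27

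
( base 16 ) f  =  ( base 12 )13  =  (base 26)f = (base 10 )15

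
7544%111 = 107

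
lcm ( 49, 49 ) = 49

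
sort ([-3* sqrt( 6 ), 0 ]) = [ - 3 * sqrt( 6 ), 0 ] 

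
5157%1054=941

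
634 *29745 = 18858330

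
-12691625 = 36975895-49667520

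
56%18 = 2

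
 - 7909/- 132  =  59+11/12 = 59.92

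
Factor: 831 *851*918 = 649192158 = 2^1 * 3^4*17^1 *23^1*37^1 * 277^1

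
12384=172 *72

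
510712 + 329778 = 840490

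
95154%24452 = 21798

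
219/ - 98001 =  - 1 + 32594/32667=-0.00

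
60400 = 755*80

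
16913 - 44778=  -  27865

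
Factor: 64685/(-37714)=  -2^( -1 )*5^1*17^1*109^( - 1 )*173^( - 1)*761^1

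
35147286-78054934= - 42907648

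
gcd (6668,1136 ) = 4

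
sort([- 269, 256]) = [-269, 256]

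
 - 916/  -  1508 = 229/377   =  0.61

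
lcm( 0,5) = 0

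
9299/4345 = 9299/4345 = 2.14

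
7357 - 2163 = 5194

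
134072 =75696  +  58376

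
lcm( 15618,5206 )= 15618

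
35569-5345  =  30224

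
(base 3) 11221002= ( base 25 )5II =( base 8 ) 7011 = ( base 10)3593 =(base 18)b1b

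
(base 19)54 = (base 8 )143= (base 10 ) 99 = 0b1100011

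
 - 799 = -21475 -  - 20676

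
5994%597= 24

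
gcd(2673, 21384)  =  2673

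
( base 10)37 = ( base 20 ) 1h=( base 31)16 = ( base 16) 25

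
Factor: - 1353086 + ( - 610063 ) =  - 3^1*113^1*5791^1 = - 1963149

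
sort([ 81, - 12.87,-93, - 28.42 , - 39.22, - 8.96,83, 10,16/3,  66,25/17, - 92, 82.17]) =[ - 93, - 92, - 39.22,-28.42,  -  12.87,-8.96 , 25/17,  16/3, 10,66 , 81 , 82.17 , 83]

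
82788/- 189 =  - 27596/63 = -438.03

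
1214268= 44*27597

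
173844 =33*5268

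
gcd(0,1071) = 1071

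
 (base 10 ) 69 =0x45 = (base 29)2B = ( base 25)2j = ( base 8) 105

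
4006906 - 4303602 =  - 296696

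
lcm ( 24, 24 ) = 24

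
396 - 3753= - 3357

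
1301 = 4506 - 3205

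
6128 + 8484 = 14612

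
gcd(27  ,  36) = 9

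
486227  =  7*69461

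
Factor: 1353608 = 2^3*17^1*37^1* 269^1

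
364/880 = 91/220 = 0.41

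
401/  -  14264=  - 401/14264= - 0.03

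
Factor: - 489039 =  - 3^1*17^1*43^1*223^1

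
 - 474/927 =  - 1  +  151/309= - 0.51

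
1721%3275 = 1721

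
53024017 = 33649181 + 19374836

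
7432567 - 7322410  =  110157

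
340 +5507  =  5847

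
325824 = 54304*6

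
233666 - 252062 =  - 18396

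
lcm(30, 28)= 420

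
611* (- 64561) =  - 39446771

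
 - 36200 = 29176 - 65376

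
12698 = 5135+7563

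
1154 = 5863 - 4709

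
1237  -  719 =518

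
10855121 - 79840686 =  - 68985565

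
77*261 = 20097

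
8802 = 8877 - 75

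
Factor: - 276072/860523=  - 2^3*17^(-1)*47^(-1)*359^( - 1 )*11503^1 = - 92024/286841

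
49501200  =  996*49700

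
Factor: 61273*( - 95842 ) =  - 2^1*71^1*173^1*277^1 *863^1 = - 5872526866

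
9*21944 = 197496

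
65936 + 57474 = 123410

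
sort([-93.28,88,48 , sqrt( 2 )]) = [  -  93.28,sqrt (2),48,88]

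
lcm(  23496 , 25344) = 2255616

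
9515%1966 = 1651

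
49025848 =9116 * 5378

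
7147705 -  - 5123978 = 12271683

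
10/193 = 10/193 = 0.05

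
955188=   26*36738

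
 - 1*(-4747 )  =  4747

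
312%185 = 127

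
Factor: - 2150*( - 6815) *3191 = 46755329750=2^1*5^3*29^1*43^1*47^1*3191^1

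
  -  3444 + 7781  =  4337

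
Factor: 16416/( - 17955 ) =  - 32/35 = - 2^5*5^ (- 1)*7^(-1)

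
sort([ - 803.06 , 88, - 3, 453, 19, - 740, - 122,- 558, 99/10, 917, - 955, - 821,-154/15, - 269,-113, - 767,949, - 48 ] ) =[ - 955, - 821 , - 803.06,- 767, - 740,-558,- 269, -122, - 113, - 48, - 154/15,-3,99/10 , 19, 88 , 453,917,949 ] 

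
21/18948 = 7/6316 = 0.00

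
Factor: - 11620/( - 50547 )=20/87 = 2^2*3^(-1 )*5^1*29^ ( - 1 ) 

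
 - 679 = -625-54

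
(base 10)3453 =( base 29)432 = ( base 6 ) 23553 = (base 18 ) abf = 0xD7D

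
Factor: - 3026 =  -2^1*17^1*89^1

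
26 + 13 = 39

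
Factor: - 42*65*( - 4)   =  2^3* 3^1 * 5^1*7^1*13^1= 10920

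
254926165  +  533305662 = 788231827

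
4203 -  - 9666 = 13869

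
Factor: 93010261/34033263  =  3^( - 1) *11^( - 1 )*31^1*101^( - 1 )* 10211^( - 1 )*3000331^1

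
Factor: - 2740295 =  - 5^1*548059^1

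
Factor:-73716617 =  - 13^2*37^1* 11789^1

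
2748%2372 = 376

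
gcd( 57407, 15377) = 1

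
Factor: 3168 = 2^5* 3^2*11^1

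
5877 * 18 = 105786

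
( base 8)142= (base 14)70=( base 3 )10122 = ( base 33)2W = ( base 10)98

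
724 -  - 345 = 1069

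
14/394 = 7/197 = 0.04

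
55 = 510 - 455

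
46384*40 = 1855360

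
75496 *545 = 41145320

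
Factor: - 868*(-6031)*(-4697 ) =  - 24588362876 = - 2^2 *7^2*11^1*31^1*37^1 *61^1  *163^1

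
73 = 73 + 0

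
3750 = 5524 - 1774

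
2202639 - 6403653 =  -4201014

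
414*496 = 205344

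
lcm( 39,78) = 78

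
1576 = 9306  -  7730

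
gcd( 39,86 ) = 1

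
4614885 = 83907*55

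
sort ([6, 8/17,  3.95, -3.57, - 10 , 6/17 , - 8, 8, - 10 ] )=[ - 10, - 10, - 8, - 3.57,6/17,8/17, 3.95,  6,8]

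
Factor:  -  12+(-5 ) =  -17= -  17^1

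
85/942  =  85/942 = 0.09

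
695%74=29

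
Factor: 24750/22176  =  125/112  =  2^( - 4 )*5^3*7^( - 1 )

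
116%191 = 116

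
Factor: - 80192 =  - 2^6*7^1*179^1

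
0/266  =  0  =  0.00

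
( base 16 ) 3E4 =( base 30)136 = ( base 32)v4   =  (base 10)996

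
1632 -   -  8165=9797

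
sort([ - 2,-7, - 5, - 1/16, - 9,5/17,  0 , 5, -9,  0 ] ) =[ - 9, - 9 , -7,-5, -2 ,-1/16,0  ,  0, 5/17,5] 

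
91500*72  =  6588000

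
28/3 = 28/3 = 9.33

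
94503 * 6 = 567018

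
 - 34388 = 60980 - 95368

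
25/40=5/8 = 0.62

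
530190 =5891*90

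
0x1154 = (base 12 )2698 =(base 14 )188C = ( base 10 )4436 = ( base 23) 88K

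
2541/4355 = 2541/4355= 0.58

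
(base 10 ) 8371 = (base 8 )20263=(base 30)991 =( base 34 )787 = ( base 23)fim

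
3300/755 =4 + 56/151 = 4.37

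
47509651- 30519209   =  16990442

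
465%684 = 465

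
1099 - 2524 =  - 1425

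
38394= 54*711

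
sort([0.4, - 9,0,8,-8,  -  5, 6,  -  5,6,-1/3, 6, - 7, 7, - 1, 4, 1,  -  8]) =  [-9 ,-8,  -  8, - 7,-5, - 5, - 1, - 1/3, 0, 0.4,1, 4, 6,  6, 6, 7, 8 ]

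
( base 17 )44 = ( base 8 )110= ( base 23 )33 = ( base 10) 72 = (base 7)132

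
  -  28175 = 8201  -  36376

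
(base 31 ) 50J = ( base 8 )11330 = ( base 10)4824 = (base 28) 648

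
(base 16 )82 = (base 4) 2002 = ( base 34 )3S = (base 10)130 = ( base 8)202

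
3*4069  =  12207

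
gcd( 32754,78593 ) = 1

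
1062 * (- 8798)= - 9343476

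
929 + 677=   1606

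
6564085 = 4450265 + 2113820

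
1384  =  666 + 718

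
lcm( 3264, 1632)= 3264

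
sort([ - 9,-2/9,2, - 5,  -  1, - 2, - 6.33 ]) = [ - 9, - 6.33, - 5, - 2, - 1, - 2/9, 2 ] 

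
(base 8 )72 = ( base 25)28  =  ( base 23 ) 2c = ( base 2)111010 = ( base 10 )58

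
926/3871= 926/3871 = 0.24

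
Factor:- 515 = -5^1*103^1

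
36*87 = 3132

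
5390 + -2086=3304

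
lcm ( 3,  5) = 15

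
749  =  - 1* (- 749)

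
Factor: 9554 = 2^1*17^1*281^1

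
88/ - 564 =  - 1 + 119/141 = - 0.16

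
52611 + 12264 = 64875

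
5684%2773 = 138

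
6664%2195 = 79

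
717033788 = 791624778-74590990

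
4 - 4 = 0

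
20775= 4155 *5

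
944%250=194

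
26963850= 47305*570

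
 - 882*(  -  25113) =22149666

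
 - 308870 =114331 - 423201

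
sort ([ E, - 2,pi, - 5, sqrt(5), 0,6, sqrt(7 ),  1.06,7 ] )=[ - 5 , - 2,0,1.06,sqrt(5),sqrt( 7 ),E, pi , 6,7 ] 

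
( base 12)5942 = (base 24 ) H82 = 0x2702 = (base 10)9986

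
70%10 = 0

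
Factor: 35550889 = 11^2*101^1*2909^1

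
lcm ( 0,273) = 0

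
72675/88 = 72675/88 = 825.85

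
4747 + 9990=14737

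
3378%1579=220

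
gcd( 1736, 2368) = 8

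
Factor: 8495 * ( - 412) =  - 3499940  =  -  2^2*5^1*103^1 * 1699^1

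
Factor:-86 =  - 2^1  *43^1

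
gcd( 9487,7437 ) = 1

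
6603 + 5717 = 12320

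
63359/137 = 462 + 65/137 = 462.47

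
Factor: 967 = 967^1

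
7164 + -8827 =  - 1663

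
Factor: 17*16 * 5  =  2^4 * 5^1*17^1 = 1360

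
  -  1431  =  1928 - 3359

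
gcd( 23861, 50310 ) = 1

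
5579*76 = 424004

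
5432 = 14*388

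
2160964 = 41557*52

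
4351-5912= - 1561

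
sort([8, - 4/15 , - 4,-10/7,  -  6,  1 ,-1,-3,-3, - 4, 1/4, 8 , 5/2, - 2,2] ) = [ - 6, - 4, - 4, - 3, - 3 , - 2,  -  10/7 , - 1, - 4/15, 1/4,1, 2,5/2,8,  8]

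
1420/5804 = 355/1451 = 0.24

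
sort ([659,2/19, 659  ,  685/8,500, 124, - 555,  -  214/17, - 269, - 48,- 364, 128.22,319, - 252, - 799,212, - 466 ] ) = [ - 799, - 555, -466, - 364, - 269, - 252, - 48, - 214/17,2/19, 685/8  ,  124,128.22, 212, 319, 500,659,659]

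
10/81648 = 5/40824 = 0.00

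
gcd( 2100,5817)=21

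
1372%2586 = 1372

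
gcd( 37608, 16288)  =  8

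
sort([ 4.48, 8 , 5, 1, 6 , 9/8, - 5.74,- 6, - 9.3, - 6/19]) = [ - 9.3, - 6,-5.74, - 6/19, 1, 9/8, 4.48,5, 6, 8]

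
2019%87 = 18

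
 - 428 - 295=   -  723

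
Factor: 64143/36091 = 3^2*11^ ( - 1)*17^(-1)*193^( - 1 )*7127^1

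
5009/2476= 2+57/2476 = 2.02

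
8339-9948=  - 1609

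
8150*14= 114100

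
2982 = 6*497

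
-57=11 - 68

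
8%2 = 0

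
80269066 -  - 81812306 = 162081372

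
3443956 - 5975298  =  -2531342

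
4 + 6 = 10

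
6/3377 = 6/3377= 0.00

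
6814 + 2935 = 9749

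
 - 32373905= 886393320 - 918767225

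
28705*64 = 1837120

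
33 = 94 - 61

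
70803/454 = 70803/454 = 155.95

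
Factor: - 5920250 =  - 2^1*5^3*7^1*17^1*199^1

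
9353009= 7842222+1510787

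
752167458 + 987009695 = 1739177153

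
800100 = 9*88900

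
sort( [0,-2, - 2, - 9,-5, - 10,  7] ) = [  -  10, - 9, - 5 , - 2, - 2, 0 , 7 ]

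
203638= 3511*58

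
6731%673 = 1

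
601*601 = 361201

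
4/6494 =2/3247= 0.00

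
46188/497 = 92+464/497= 92.93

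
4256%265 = 16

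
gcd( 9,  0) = 9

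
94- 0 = 94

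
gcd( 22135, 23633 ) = 1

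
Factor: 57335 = 5^1  *  11467^1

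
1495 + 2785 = 4280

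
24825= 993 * 25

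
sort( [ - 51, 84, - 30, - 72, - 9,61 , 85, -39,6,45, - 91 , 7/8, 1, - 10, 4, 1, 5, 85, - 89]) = [ - 91, - 89, - 72, - 51, - 39, - 30, - 10, - 9,7/8,1 , 1,4,5, 6,45,61, 84, 85, 85]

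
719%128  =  79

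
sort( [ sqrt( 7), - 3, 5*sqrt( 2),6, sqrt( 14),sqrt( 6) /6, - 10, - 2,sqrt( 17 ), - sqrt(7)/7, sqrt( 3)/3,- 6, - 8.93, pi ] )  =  [ - 10, - 8.93  , - 6, - 3,-2, - sqrt(7)/7,sqrt( 6 )/6, sqrt(3)/3,sqrt( 7 ),pi,sqrt(14),sqrt( 17 ), 6, 5*sqrt(2)]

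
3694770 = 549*6730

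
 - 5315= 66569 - 71884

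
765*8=6120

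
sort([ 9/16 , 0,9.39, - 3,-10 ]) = [ - 10,-3,0, 9/16,9.39]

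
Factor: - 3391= -3391^1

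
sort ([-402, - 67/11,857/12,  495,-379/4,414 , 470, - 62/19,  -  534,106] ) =[ - 534, - 402,  -  379/4, - 67/11, - 62/19,857/12,  106,414,470,495 ] 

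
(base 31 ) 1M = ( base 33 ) 1k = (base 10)53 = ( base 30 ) 1N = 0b110101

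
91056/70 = 1300 + 4/5 = 1300.80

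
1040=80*13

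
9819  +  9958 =19777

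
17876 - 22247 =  - 4371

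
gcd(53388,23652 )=36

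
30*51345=1540350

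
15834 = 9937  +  5897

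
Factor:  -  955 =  - 5^1 * 191^1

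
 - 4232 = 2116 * ( - 2 )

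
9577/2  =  9577/2= 4788.50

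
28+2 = 30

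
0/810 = 0 =0.00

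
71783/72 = 71783/72 = 996.99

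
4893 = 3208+1685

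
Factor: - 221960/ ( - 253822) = 2^2*5^1*31^1*709^( - 1) =620/709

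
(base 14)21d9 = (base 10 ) 5875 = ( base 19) G54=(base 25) 9A0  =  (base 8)13363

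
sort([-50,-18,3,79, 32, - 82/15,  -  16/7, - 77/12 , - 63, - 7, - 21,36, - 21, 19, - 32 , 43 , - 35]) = [ - 63,-50, - 35, - 32,-21 , - 21 ,-18 , - 7 , - 77/12 , - 82/15,- 16/7, 3, 19,32,36, 43, 79]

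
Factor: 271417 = 67^1*4051^1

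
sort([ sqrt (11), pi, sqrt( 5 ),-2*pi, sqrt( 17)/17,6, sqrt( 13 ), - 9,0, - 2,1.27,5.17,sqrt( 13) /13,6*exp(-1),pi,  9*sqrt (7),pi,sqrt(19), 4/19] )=[-9,-2 * pi  ,-2,0,4/19,sqrt(17)/17,sqrt( 13 )/13,  1.27,6* exp( - 1),sqrt( 5), pi , pi,pi,sqrt(11), sqrt(13 ), sqrt(19), 5.17, 6, 9*sqrt (7) ]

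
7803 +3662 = 11465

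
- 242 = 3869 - 4111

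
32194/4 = 16097/2 = 8048.50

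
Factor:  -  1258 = - 2^1*17^1*37^1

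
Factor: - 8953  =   - 7^1*1279^1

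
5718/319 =5718/319 = 17.92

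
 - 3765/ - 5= 753 + 0/1 = 753.00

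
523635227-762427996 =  - 238792769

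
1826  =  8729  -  6903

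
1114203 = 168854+945349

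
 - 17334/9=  - 1926= - 1926.00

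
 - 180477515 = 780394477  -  960871992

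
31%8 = 7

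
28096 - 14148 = 13948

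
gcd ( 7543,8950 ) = 1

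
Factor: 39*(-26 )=-2^1*3^1*13^2 = - 1014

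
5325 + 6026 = 11351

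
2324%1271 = 1053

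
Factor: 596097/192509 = 963/311 =3^2*107^1*311^( - 1)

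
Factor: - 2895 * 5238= -2^1 *3^4*5^1 *97^1 * 193^1 =- 15164010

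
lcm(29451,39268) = 117804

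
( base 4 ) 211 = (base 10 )37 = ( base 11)34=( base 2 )100101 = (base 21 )1g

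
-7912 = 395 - 8307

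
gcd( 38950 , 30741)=1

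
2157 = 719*3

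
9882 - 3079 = 6803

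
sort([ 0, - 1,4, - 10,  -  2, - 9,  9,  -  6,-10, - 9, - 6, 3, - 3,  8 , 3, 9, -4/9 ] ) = [ - 10, - 10,-9 , - 9, - 6, - 6, - 3,- 2,-1, - 4/9,0, 3, 3,4, 8,9,9 ]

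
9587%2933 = 788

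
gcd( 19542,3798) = 6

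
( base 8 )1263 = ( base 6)3111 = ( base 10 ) 691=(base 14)375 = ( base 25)12g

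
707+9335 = 10042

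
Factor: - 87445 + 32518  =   - 3^2*17^1 * 359^1 = - 54927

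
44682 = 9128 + 35554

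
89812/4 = 22453=22453.00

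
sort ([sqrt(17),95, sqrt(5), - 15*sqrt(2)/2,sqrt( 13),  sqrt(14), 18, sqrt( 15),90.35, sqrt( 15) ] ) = [ - 15*sqrt( 2 )/2, sqrt(5), sqrt( 13 ), sqrt (14 ),sqrt(15 ),sqrt(15 ), sqrt(17 ), 18, 90.35,  95]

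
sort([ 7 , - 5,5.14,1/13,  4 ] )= [ -5, 1/13, 4,5.14,7]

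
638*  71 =45298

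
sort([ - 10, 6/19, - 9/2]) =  [  -  10, - 9/2,6/19 ] 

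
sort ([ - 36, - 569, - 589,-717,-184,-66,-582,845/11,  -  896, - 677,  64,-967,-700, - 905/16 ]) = [-967, - 896,-717, - 700, - 677, - 589,-582,-569,-184, - 66,-905/16 , - 36,64,845/11 ]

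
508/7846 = 254/3923 = 0.06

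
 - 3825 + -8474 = -12299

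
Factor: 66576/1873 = 2^4*3^1 * 19^1*73^1*1873^( - 1 )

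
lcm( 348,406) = 2436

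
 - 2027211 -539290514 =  - 541317725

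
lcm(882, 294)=882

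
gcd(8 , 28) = 4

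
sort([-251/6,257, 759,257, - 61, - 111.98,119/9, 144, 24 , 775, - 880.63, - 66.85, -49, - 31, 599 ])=[-880.63,-111.98,-66.85,  -  61,-49, - 251/6, - 31,119/9,24, 144,257 , 257, 599, 759,  775]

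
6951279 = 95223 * 73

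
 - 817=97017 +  - 97834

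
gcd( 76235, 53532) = 1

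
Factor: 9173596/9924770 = 4586798/4962385= 2^1*5^( - 1) * 17^ ( - 1 )*23^1 * 79^( - 1)*739^( - 1 ) * 99713^1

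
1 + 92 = 93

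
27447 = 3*9149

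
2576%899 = 778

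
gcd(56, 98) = 14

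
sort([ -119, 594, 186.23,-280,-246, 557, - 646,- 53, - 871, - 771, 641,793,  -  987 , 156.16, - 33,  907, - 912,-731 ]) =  [ - 987, - 912, - 871, - 771, - 731, - 646, - 280, - 246, - 119, - 53,- 33, 156.16, 186.23 , 557, 594,641,793 , 907 ]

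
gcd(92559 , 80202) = 3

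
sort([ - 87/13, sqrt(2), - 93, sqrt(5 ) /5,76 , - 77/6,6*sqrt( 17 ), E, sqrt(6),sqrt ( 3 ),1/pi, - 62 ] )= [  -  93, - 62,- 77/6,-87/13, 1/pi,sqrt( 5) /5, sqrt(2), sqrt( 3), sqrt(6),E,6*sqrt(17 ),76 ]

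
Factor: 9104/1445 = 2^4 * 5^( - 1) * 17^( - 2) * 569^1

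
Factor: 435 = 3^1 *5^1*29^1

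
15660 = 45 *348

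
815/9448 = 815/9448 = 0.09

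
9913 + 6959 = 16872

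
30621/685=44+ 481/685= 44.70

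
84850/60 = 1414+1/6 =1414.17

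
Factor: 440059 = 19^2*23^1* 53^1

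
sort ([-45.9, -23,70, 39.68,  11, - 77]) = [ - 77, - 45.9, - 23, 11, 39.68, 70 ]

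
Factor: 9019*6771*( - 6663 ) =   -  406893745287 = -  3^2*29^1*37^1*61^1*311^1 * 2221^1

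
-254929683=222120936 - 477050619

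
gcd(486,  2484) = 54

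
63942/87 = 734  +  28/29 = 734.97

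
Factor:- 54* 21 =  - 1134  =  - 2^1*3^4*7^1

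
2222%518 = 150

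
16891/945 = 2413/135 = 17.87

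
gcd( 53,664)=1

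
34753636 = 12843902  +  21909734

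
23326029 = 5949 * 3921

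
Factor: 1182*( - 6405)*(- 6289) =47612195190 = 2^1*3^2 * 5^1 * 7^1*19^1*61^1*197^1*331^1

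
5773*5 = 28865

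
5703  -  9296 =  - 3593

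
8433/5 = 8433/5 = 1686.60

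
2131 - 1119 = 1012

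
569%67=33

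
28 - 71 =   -  43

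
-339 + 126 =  - 213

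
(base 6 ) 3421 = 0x325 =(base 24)19D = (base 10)805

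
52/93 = 52/93 = 0.56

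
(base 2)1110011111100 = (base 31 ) 7MB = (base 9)11154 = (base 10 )7420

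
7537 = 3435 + 4102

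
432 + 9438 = 9870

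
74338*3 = 223014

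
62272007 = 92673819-30401812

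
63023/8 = 63023/8  =  7877.88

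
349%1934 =349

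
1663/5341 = 1663/5341 = 0.31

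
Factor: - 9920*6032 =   -  2^10*5^1*13^1*29^1 *31^1 =- 59837440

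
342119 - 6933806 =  - 6591687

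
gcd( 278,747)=1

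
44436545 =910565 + 43525980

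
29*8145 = 236205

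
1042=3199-2157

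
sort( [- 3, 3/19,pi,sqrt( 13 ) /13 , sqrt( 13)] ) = [ - 3,3/19,  sqrt( 13)/13, pi, sqrt(13)]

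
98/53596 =49/26798=0.00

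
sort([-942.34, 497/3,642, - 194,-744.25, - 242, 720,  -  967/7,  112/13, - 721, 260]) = [ - 942.34,-744.25,-721 , - 242,-194,-967/7,112/13, 497/3,  260,642,720] 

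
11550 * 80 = 924000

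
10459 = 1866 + 8593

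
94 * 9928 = 933232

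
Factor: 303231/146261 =3^1 *37^(- 1 )*59^( - 1 ) * 61^1*67^(-1 )*1657^1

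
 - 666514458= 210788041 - 877302499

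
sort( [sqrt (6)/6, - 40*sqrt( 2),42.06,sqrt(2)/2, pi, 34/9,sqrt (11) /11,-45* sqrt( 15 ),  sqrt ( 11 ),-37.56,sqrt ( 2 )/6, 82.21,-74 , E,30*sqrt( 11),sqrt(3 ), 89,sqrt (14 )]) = [ - 45*sqrt(15), -74, - 40*sqrt(2), -37.56 , sqrt ( 2 ) /6,sqrt(11)/11,sqrt ( 6)/6,sqrt(2)/2,sqrt(3 ),E,pi,sqrt( 11 ),sqrt (14),34/9,42.06,  82.21, 89,30*sqrt(11) ] 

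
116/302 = 58/151 = 0.38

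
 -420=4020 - 4440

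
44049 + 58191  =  102240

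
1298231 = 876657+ 421574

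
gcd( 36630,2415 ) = 15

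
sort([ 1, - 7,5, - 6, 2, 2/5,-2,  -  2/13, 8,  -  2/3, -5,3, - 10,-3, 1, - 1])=[ - 10,- 7, - 6,-5, - 3,-2, - 1 ,- 2/3,-2/13,2/5,1,1, 2,3,5 , 8]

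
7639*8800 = 67223200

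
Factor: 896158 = 2^1*29^1*15451^1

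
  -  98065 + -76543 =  - 174608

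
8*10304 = 82432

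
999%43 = 10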